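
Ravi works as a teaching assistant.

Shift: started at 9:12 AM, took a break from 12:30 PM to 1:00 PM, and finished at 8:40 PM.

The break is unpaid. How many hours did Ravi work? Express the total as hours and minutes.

Shift: 9:12 AM–8:40 PM = 11 h 28 min; less 30 min break → 10 h 58 min

10 h 58 min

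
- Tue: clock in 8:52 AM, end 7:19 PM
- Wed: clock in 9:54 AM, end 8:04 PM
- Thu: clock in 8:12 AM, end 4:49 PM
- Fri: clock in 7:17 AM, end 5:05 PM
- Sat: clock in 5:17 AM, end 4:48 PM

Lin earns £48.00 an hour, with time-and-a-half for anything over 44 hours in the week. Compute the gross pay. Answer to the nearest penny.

Tue: 8:52 AM–7:19 PM = 10 h 27 min
Wed: 9:54 AM–8:04 PM = 10 h 10 min
Thu: 8:12 AM–4:49 PM = 8 h 37 min
Fri: 7:17 AM–5:05 PM = 9 h 48 min
Sat: 5:17 AM–4:48 PM = 11 h 31 min
Total worked: 50 h 33 min = 3033 min.
Regular 44 h 0 min = 2640 min at £48.00/h; overtime 6 h 33 min = 393 min at £72.00/h.
Pay = (2640 × £48.00 + 393 × £72.00) ÷ 60 = £2583.60.

£2583.60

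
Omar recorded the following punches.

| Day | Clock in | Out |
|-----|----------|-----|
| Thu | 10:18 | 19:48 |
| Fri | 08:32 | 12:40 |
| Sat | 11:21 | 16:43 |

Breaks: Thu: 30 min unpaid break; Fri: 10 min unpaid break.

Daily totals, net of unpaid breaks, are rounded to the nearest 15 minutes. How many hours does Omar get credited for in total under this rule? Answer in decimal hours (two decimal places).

18.25 hours

Thu: 10:18–19:48 = 9 h 30 min − 30 min = 9 h 0 min → rounds to 9 h 0 min
Fri: 08:32–12:40 = 4 h 8 min − 10 min = 3 h 58 min → rounds to 4 h 0 min
Sat: 11:21–16:43 = 5 h 22 min → rounds to 5 h 15 min
Total credited: 18 h 15 min.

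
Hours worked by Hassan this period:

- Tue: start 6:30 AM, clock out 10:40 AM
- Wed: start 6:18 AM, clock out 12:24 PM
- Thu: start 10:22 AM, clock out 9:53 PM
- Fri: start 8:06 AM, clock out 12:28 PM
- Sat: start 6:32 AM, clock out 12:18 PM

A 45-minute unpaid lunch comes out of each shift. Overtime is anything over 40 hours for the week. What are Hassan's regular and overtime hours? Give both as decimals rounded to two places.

Regular 28.17 hours, overtime 0.00 hours

Tue: 6:30 AM–10:40 AM = 4 h 10 min; less 45 min break → 3 h 25 min
Wed: 6:18 AM–12:24 PM = 6 h 6 min; less 45 min break → 5 h 21 min
Thu: 10:22 AM–9:53 PM = 11 h 31 min; less 45 min break → 10 h 46 min
Fri: 8:06 AM–12:28 PM = 4 h 22 min; less 45 min break → 3 h 37 min
Sat: 6:32 AM–12:18 PM = 5 h 46 min; less 45 min break → 5 h 1 min
Total worked: 28 h 10 min = 28.17 h.
Threshold 40 h → overtime 0 h 0 min, regular 28 h 10 min.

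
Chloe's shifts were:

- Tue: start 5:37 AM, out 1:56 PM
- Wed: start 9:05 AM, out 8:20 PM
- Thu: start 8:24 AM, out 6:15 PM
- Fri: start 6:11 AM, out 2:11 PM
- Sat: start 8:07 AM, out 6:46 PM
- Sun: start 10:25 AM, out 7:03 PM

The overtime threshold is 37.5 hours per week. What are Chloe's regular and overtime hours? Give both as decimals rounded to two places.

Regular 37.50 hours, overtime 19.20 hours

Tue: 5:37 AM–1:56 PM = 8 h 19 min
Wed: 9:05 AM–8:20 PM = 11 h 15 min
Thu: 8:24 AM–6:15 PM = 9 h 51 min
Fri: 6:11 AM–2:11 PM = 8 h 0 min
Sat: 8:07 AM–6:46 PM = 10 h 39 min
Sun: 10:25 AM–7:03 PM = 8 h 38 min
Total worked: 56 h 42 min = 56.70 h.
Threshold 37.5 h → overtime 19 h 12 min, regular 37 h 30 min.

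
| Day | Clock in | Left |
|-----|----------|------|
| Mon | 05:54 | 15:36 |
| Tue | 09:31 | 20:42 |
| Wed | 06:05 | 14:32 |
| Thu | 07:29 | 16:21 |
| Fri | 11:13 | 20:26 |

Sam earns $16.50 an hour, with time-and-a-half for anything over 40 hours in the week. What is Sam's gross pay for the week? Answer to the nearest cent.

$843.56

Mon: 05:54–15:36 = 9 h 42 min
Tue: 09:31–20:42 = 11 h 11 min
Wed: 06:05–14:32 = 8 h 27 min
Thu: 07:29–16:21 = 8 h 52 min
Fri: 11:13–20:26 = 9 h 13 min
Total worked: 47 h 25 min = 2845 min.
Regular 40 h 0 min = 2400 min at $16.50/h; overtime 7 h 25 min = 445 min at $24.75/h.
Pay = (2400 × $16.50 + 445 × $24.75) ÷ 60 = $843.56.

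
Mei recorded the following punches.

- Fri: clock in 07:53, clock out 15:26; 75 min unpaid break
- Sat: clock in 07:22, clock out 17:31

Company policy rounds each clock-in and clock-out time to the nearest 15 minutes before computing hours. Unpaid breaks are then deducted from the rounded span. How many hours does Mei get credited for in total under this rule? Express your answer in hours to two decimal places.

Fri: in 07:53→08:00, out 15:26→15:30; 7 h 30 min − 75 min = 6 h 15 min
Sat: in 07:22→07:15, out 17:31→17:30; 10 h 15 min
Total credited: 16 h 30 min.

16.50 hours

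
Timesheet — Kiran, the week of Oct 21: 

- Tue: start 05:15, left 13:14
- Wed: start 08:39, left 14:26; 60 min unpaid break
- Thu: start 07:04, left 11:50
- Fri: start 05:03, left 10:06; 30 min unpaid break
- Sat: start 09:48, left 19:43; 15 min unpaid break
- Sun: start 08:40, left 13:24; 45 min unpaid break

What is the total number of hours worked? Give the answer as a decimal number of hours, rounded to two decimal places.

Tue: 05:15–13:14 = 7 h 59 min
Wed: 08:39–14:26 = 5 h 47 min; less 60 min break → 4 h 47 min
Thu: 07:04–11:50 = 4 h 46 min
Fri: 05:03–10:06 = 5 h 3 min; less 30 min break → 4 h 33 min
Sat: 09:48–19:43 = 9 h 55 min; less 15 min break → 9 h 40 min
Sun: 08:40–13:24 = 4 h 44 min; less 45 min break → 3 h 59 min
Total: 7 h 59 min + 4 h 47 min + 4 h 46 min + 4 h 33 min + 9 h 40 min + 3 h 59 min = 35 h 44 min.

35.73 hours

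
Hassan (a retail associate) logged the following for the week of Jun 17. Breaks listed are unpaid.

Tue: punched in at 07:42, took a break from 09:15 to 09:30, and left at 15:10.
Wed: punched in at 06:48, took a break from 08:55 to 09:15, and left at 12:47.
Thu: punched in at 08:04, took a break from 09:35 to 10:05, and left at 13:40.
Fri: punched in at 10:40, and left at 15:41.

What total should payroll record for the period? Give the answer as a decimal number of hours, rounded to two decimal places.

22.98 hours

Tue: 07:42–15:10 = 7 h 28 min; less 15 min break → 7 h 13 min
Wed: 06:48–12:47 = 5 h 59 min; less 20 min break → 5 h 39 min
Thu: 08:04–13:40 = 5 h 36 min; less 30 min break → 5 h 6 min
Fri: 10:40–15:41 = 5 h 1 min
Total: 7 h 13 min + 5 h 39 min + 5 h 6 min + 5 h 1 min = 22 h 59 min.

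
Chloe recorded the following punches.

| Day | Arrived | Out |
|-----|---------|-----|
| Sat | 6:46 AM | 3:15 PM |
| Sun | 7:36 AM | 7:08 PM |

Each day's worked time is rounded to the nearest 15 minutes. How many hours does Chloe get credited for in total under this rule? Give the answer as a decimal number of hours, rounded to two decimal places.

20.00 hours

Sat: 6:46 AM–3:15 PM = 8 h 29 min → rounds to 8 h 30 min
Sun: 7:36 AM–7:08 PM = 11 h 32 min → rounds to 11 h 30 min
Total credited: 20 h 0 min.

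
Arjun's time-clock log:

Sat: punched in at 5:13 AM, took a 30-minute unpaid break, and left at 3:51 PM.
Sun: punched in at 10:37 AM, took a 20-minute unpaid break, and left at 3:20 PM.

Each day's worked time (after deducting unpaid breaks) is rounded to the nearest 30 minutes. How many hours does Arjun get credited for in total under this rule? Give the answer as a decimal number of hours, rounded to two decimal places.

Sat: 5:13 AM–3:51 PM = 10 h 38 min − 30 min = 10 h 8 min → rounds to 10 h 0 min
Sun: 10:37 AM–3:20 PM = 4 h 43 min − 20 min = 4 h 23 min → rounds to 4 h 30 min
Total credited: 14 h 30 min.

14.50 hours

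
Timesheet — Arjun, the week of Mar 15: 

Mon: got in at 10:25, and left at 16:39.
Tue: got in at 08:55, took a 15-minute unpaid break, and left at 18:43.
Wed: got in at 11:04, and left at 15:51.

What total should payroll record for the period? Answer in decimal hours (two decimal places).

Mon: 10:25–16:39 = 6 h 14 min
Tue: 08:55–18:43 = 9 h 48 min; less 15 min break → 9 h 33 min
Wed: 11:04–15:51 = 4 h 47 min
Total: 6 h 14 min + 9 h 33 min + 4 h 47 min = 20 h 34 min.

20.57 hours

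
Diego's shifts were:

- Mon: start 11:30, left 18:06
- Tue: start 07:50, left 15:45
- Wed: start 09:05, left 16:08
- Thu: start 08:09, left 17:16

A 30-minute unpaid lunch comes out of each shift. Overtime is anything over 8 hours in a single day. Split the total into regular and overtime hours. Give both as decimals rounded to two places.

Regular 28.07 hours, overtime 0.62 hours

Mon: 11:30–18:06 = 6 h 36 min; less 30 min break → 6 h 6 min
Tue: 07:50–15:45 = 7 h 55 min; less 30 min break → 7 h 25 min
Wed: 09:05–16:08 = 7 h 3 min; less 30 min break → 6 h 33 min
Thu: 08:09–17:16 = 9 h 7 min; less 30 min break → 8 h 37 min
Mon reg 6 h 6 min / OT 0 h 0 min; Tue reg 7 h 25 min / OT 0 h 0 min; Wed reg 6 h 33 min / OT 0 h 0 min; Thu reg 8 h 0 min / OT 0 h 37 min.
Totals: regular 28 h 4 min, overtime 0 h 37 min.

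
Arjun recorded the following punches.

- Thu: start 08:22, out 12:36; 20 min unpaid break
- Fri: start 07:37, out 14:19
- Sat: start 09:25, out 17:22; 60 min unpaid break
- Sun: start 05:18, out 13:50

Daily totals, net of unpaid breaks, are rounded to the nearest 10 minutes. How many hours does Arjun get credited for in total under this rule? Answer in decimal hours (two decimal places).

Thu: 08:22–12:36 = 4 h 14 min − 20 min = 3 h 54 min → rounds to 3 h 50 min
Fri: 07:37–14:19 = 6 h 42 min → rounds to 6 h 40 min
Sat: 09:25–17:22 = 7 h 57 min − 60 min = 6 h 57 min → rounds to 7 h 0 min
Sun: 05:18–13:50 = 8 h 32 min → rounds to 8 h 30 min
Total credited: 26 h 0 min.

26.00 hours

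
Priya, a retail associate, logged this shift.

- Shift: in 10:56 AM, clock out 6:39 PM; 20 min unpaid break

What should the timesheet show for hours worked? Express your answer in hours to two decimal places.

Shift: 10:56 AM–6:39 PM = 7 h 43 min; less 20 min break → 7 h 23 min

7.38 hours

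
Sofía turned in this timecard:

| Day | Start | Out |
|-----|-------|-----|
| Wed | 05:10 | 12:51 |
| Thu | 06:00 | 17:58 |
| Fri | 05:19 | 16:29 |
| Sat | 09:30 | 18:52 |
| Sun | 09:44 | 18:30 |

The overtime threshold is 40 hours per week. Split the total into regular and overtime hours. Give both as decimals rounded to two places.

Regular 40.00 hours, overtime 8.95 hours

Wed: 05:10–12:51 = 7 h 41 min
Thu: 06:00–17:58 = 11 h 58 min
Fri: 05:19–16:29 = 11 h 10 min
Sat: 09:30–18:52 = 9 h 22 min
Sun: 09:44–18:30 = 8 h 46 min
Total worked: 48 h 57 min = 48.95 h.
Threshold 40 h → overtime 8 h 57 min, regular 40 h 0 min.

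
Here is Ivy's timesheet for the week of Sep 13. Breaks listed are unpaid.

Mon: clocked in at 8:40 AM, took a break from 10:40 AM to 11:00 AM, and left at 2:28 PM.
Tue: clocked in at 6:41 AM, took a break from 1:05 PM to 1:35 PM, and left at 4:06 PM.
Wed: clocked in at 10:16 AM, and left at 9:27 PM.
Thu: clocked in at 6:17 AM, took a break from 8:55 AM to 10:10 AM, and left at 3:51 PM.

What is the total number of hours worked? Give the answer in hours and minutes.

Mon: 8:40 AM–2:28 PM = 5 h 48 min; less 20 min break → 5 h 28 min
Tue: 6:41 AM–4:06 PM = 9 h 25 min; less 30 min break → 8 h 55 min
Wed: 10:16 AM–9:27 PM = 11 h 11 min
Thu: 6:17 AM–3:51 PM = 9 h 34 min; less 75 min break → 8 h 19 min
Total: 5 h 28 min + 8 h 55 min + 11 h 11 min + 8 h 19 min = 33 h 53 min.

33 h 53 min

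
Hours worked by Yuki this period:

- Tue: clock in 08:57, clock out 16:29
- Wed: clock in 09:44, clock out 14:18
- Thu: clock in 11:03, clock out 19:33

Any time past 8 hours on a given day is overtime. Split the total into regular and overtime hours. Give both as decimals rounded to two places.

Regular 20.10 hours, overtime 0.50 hours

Tue: 08:57–16:29 = 7 h 32 min
Wed: 09:44–14:18 = 4 h 34 min
Thu: 11:03–19:33 = 8 h 30 min
Tue reg 7 h 32 min / OT 0 h 0 min; Wed reg 4 h 34 min / OT 0 h 0 min; Thu reg 8 h 0 min / OT 0 h 30 min.
Totals: regular 20 h 6 min, overtime 0 h 30 min.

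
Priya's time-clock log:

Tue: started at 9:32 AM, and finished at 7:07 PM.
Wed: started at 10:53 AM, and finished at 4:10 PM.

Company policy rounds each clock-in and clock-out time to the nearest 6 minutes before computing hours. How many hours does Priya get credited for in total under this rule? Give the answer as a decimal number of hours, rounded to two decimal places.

Tue: in 9:32 AM→9:30 AM, out 7:07 PM→7:06 PM; 9 h 36 min
Wed: in 10:53 AM→10:54 AM, out 4:10 PM→4:12 PM; 5 h 18 min
Total credited: 14 h 54 min.

14.90 hours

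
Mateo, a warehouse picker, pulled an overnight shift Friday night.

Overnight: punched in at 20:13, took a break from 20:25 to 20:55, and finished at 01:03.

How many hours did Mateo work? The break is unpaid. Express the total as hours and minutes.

4 h 20 min

Overnight: 20:13 → midnight = 3 h 47 min; midnight → 01:03 = 1 h 3 min; span 4 h 50 min; less 30 min break → 4 h 20 min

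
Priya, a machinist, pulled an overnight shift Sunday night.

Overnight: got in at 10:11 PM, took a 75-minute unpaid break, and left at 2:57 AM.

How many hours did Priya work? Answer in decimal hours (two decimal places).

Overnight: 10:11 PM → midnight = 1 h 49 min; midnight → 2:57 AM = 2 h 57 min; span 4 h 46 min; less 75 min break → 3 h 31 min

3.52 hours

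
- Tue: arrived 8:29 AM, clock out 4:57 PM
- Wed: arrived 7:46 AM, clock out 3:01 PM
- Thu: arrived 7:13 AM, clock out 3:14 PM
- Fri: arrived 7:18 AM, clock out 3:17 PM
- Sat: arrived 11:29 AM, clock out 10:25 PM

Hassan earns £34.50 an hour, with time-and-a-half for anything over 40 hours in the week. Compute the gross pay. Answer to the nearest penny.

Tue: 8:29 AM–4:57 PM = 8 h 28 min
Wed: 7:46 AM–3:01 PM = 7 h 15 min
Thu: 7:13 AM–3:14 PM = 8 h 1 min
Fri: 7:18 AM–3:17 PM = 7 h 59 min
Sat: 11:29 AM–10:25 PM = 10 h 56 min
Total worked: 42 h 39 min = 2559 min.
Regular 40 h 0 min = 2400 min at £34.50/h; overtime 2 h 39 min = 159 min at £51.75/h.
Pay = (2400 × £34.50 + 159 × £51.75) ÷ 60 = £1517.14.

£1517.14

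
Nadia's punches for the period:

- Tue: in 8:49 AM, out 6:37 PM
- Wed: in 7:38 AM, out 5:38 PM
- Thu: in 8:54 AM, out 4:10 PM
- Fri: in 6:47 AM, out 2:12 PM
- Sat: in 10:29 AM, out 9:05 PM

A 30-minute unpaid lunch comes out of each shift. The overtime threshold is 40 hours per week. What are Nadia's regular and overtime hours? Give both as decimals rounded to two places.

Regular 40.00 hours, overtime 2.58 hours

Tue: 8:49 AM–6:37 PM = 9 h 48 min; less 30 min break → 9 h 18 min
Wed: 7:38 AM–5:38 PM = 10 h 0 min; less 30 min break → 9 h 30 min
Thu: 8:54 AM–4:10 PM = 7 h 16 min; less 30 min break → 6 h 46 min
Fri: 6:47 AM–2:12 PM = 7 h 25 min; less 30 min break → 6 h 55 min
Sat: 10:29 AM–9:05 PM = 10 h 36 min; less 30 min break → 10 h 6 min
Total worked: 42 h 35 min = 42.58 h.
Threshold 40 h → overtime 2 h 35 min, regular 40 h 0 min.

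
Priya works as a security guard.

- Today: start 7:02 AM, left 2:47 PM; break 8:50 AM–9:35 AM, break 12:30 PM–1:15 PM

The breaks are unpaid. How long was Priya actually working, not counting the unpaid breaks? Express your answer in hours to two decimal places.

6.25 hours

Today: 7:02 AM–2:47 PM = 7 h 45 min; less 90 min break → 6 h 15 min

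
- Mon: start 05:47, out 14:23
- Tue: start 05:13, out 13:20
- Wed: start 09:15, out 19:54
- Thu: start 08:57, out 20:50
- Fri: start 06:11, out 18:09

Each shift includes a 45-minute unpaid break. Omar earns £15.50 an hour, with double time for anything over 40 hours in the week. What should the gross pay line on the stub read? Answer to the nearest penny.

£851.47

Mon: 05:47–14:23 = 8 h 36 min; less 45 min break → 7 h 51 min
Tue: 05:13–13:20 = 8 h 7 min; less 45 min break → 7 h 22 min
Wed: 09:15–19:54 = 10 h 39 min; less 45 min break → 9 h 54 min
Thu: 08:57–20:50 = 11 h 53 min; less 45 min break → 11 h 8 min
Fri: 06:11–18:09 = 11 h 58 min; less 45 min break → 11 h 13 min
Total worked: 47 h 28 min = 2848 min.
Regular 40 h 0 min = 2400 min at £15.50/h; overtime 7 h 28 min = 448 min at £31.00/h.
Pay = (2400 × £15.50 + 448 × £31.00) ÷ 60 = £851.47.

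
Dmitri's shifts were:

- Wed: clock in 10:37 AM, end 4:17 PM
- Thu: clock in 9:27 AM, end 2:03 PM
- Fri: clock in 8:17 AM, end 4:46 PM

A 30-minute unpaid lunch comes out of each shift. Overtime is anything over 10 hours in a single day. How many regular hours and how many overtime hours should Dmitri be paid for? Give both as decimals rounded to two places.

Regular 17.25 hours, overtime 0.00 hours

Wed: 10:37 AM–4:17 PM = 5 h 40 min; less 30 min break → 5 h 10 min
Thu: 9:27 AM–2:03 PM = 4 h 36 min; less 30 min break → 4 h 6 min
Fri: 8:17 AM–4:46 PM = 8 h 29 min; less 30 min break → 7 h 59 min
Wed reg 5 h 10 min / OT 0 h 0 min; Thu reg 4 h 6 min / OT 0 h 0 min; Fri reg 7 h 59 min / OT 0 h 0 min.
Totals: regular 17 h 15 min, overtime 0 h 0 min.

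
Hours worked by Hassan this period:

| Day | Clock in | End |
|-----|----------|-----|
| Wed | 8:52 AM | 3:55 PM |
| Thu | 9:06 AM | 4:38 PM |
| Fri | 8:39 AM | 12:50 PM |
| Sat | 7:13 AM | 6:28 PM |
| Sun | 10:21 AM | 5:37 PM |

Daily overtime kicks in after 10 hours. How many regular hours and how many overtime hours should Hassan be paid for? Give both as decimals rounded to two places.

Wed: 8:52 AM–3:55 PM = 7 h 3 min
Thu: 9:06 AM–4:38 PM = 7 h 32 min
Fri: 8:39 AM–12:50 PM = 4 h 11 min
Sat: 7:13 AM–6:28 PM = 11 h 15 min
Sun: 10:21 AM–5:37 PM = 7 h 16 min
Wed reg 7 h 3 min / OT 0 h 0 min; Thu reg 7 h 32 min / OT 0 h 0 min; Fri reg 4 h 11 min / OT 0 h 0 min; Sat reg 10 h 0 min / OT 1 h 15 min; Sun reg 7 h 16 min / OT 0 h 0 min.
Totals: regular 36 h 2 min, overtime 1 h 15 min.

Regular 36.03 hours, overtime 1.25 hours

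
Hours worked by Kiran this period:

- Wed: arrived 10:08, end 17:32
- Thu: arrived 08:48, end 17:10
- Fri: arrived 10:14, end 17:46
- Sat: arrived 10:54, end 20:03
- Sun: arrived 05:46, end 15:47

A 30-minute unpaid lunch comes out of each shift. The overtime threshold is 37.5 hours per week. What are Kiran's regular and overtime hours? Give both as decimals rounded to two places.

Regular 37.50 hours, overtime 2.47 hours

Wed: 10:08–17:32 = 7 h 24 min; less 30 min break → 6 h 54 min
Thu: 08:48–17:10 = 8 h 22 min; less 30 min break → 7 h 52 min
Fri: 10:14–17:46 = 7 h 32 min; less 30 min break → 7 h 2 min
Sat: 10:54–20:03 = 9 h 9 min; less 30 min break → 8 h 39 min
Sun: 05:46–15:47 = 10 h 1 min; less 30 min break → 9 h 31 min
Total worked: 39 h 58 min = 39.97 h.
Threshold 37.5 h → overtime 2 h 28 min, regular 37 h 30 min.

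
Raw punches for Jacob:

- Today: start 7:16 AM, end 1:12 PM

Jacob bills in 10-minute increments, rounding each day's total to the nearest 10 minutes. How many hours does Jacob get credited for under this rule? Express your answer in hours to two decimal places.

6.00 hours

Today: 7:16 AM–1:12 PM = 5 h 56 min → rounds to 6 h 0 min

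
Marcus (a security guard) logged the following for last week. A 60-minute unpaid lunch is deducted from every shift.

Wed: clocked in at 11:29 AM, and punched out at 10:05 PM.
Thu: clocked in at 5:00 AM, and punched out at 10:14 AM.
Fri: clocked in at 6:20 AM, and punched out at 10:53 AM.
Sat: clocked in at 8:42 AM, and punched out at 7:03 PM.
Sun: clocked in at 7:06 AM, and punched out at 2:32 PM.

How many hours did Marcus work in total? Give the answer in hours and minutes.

Wed: 11:29 AM–10:05 PM = 10 h 36 min; less 60 min break → 9 h 36 min
Thu: 5:00 AM–10:14 AM = 5 h 14 min; less 60 min break → 4 h 14 min
Fri: 6:20 AM–10:53 AM = 4 h 33 min; less 60 min break → 3 h 33 min
Sat: 8:42 AM–7:03 PM = 10 h 21 min; less 60 min break → 9 h 21 min
Sun: 7:06 AM–2:32 PM = 7 h 26 min; less 60 min break → 6 h 26 min
Total: 9 h 36 min + 4 h 14 min + 3 h 33 min + 9 h 21 min + 6 h 26 min = 33 h 10 min.

33 h 10 min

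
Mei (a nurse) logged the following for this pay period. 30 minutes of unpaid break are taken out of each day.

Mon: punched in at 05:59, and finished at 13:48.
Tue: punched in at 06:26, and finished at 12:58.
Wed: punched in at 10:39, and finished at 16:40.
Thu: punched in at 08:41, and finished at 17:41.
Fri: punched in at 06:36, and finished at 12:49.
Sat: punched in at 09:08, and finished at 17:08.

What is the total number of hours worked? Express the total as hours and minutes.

40 h 35 min

Mon: 05:59–13:48 = 7 h 49 min; less 30 min break → 7 h 19 min
Tue: 06:26–12:58 = 6 h 32 min; less 30 min break → 6 h 2 min
Wed: 10:39–16:40 = 6 h 1 min; less 30 min break → 5 h 31 min
Thu: 08:41–17:41 = 9 h 0 min; less 30 min break → 8 h 30 min
Fri: 06:36–12:49 = 6 h 13 min; less 30 min break → 5 h 43 min
Sat: 09:08–17:08 = 8 h 0 min; less 30 min break → 7 h 30 min
Total: 7 h 19 min + 6 h 2 min + 5 h 31 min + 8 h 30 min + 5 h 43 min + 7 h 30 min = 40 h 35 min.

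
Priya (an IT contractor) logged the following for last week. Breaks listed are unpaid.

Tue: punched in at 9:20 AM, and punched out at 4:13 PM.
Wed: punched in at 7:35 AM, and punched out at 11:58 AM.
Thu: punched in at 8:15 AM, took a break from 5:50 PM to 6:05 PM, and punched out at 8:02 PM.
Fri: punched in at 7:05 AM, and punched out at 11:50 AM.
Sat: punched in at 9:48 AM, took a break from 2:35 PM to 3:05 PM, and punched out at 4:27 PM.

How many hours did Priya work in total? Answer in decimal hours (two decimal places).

Tue: 9:20 AM–4:13 PM = 6 h 53 min
Wed: 7:35 AM–11:58 AM = 4 h 23 min
Thu: 8:15 AM–8:02 PM = 11 h 47 min; less 15 min break → 11 h 32 min
Fri: 7:05 AM–11:50 AM = 4 h 45 min
Sat: 9:48 AM–4:27 PM = 6 h 39 min; less 30 min break → 6 h 9 min
Total: 6 h 53 min + 4 h 23 min + 11 h 32 min + 4 h 45 min + 6 h 9 min = 33 h 42 min.

33.70 hours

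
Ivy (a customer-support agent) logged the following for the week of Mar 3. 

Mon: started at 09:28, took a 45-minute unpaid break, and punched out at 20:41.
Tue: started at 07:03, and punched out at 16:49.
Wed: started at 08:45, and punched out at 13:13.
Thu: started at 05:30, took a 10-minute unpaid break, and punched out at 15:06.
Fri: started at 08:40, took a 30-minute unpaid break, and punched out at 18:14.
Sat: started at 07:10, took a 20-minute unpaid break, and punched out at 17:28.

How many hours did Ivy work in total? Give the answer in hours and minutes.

53 h 10 min

Mon: 09:28–20:41 = 11 h 13 min; less 45 min break → 10 h 28 min
Tue: 07:03–16:49 = 9 h 46 min
Wed: 08:45–13:13 = 4 h 28 min
Thu: 05:30–15:06 = 9 h 36 min; less 10 min break → 9 h 26 min
Fri: 08:40–18:14 = 9 h 34 min; less 30 min break → 9 h 4 min
Sat: 07:10–17:28 = 10 h 18 min; less 20 min break → 9 h 58 min
Total: 10 h 28 min + 9 h 46 min + 4 h 28 min + 9 h 26 min + 9 h 4 min + 9 h 58 min = 53 h 10 min.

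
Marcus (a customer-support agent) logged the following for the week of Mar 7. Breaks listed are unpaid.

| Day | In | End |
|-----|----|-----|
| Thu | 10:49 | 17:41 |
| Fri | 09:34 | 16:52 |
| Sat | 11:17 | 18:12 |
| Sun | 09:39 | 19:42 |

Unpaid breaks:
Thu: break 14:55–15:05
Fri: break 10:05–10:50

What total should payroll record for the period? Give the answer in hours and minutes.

Thu: 10:49–17:41 = 6 h 52 min; less 10 min break → 6 h 42 min
Fri: 09:34–16:52 = 7 h 18 min; less 45 min break → 6 h 33 min
Sat: 11:17–18:12 = 6 h 55 min
Sun: 09:39–19:42 = 10 h 3 min
Total: 6 h 42 min + 6 h 33 min + 6 h 55 min + 10 h 3 min = 30 h 13 min.

30 h 13 min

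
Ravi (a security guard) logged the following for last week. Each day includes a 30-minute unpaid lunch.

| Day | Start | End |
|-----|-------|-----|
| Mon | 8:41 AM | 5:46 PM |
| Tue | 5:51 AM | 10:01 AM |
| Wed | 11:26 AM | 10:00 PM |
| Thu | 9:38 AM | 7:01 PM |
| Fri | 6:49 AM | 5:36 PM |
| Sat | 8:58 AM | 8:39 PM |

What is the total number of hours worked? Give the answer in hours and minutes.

52 h 40 min

Mon: 8:41 AM–5:46 PM = 9 h 5 min; less 30 min break → 8 h 35 min
Tue: 5:51 AM–10:01 AM = 4 h 10 min; less 30 min break → 3 h 40 min
Wed: 11:26 AM–10:00 PM = 10 h 34 min; less 30 min break → 10 h 4 min
Thu: 9:38 AM–7:01 PM = 9 h 23 min; less 30 min break → 8 h 53 min
Fri: 6:49 AM–5:36 PM = 10 h 47 min; less 30 min break → 10 h 17 min
Sat: 8:58 AM–8:39 PM = 11 h 41 min; less 30 min break → 11 h 11 min
Total: 8 h 35 min + 3 h 40 min + 10 h 4 min + 8 h 53 min + 10 h 17 min + 11 h 11 min = 52 h 40 min.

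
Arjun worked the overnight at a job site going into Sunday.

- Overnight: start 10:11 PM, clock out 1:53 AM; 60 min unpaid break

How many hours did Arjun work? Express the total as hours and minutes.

2 h 42 min

Overnight: 10:11 PM → midnight = 1 h 49 min; midnight → 1:53 AM = 1 h 53 min; span 3 h 42 min; less 60 min break → 2 h 42 min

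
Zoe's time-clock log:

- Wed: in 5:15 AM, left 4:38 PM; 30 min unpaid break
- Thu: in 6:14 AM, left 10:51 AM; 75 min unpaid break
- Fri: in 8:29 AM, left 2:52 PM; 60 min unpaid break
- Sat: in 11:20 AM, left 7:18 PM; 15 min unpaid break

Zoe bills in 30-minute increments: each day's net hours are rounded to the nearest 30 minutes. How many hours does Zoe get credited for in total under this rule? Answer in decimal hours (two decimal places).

Wed: 5:15 AM–4:38 PM = 11 h 23 min − 30 min = 10 h 53 min → rounds to 11 h 0 min
Thu: 6:14 AM–10:51 AM = 4 h 37 min − 75 min = 3 h 22 min → rounds to 3 h 30 min
Fri: 8:29 AM–2:52 PM = 6 h 23 min − 60 min = 5 h 23 min → rounds to 5 h 30 min
Sat: 11:20 AM–7:18 PM = 7 h 58 min − 15 min = 7 h 43 min → rounds to 7 h 30 min
Total credited: 27 h 30 min.

27.50 hours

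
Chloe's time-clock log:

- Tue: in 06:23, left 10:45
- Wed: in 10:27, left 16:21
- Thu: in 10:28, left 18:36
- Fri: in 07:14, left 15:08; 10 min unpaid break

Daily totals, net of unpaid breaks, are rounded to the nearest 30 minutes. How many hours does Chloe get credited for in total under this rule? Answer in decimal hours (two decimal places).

26.00 hours

Tue: 06:23–10:45 = 4 h 22 min → rounds to 4 h 30 min
Wed: 10:27–16:21 = 5 h 54 min → rounds to 6 h 0 min
Thu: 10:28–18:36 = 8 h 8 min → rounds to 8 h 0 min
Fri: 07:14–15:08 = 7 h 54 min − 10 min = 7 h 44 min → rounds to 7 h 30 min
Total credited: 26 h 0 min.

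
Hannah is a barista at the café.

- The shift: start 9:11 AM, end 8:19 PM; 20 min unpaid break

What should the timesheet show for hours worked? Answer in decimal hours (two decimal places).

10.80 hours

The shift: 9:11 AM–8:19 PM = 11 h 8 min; less 20 min break → 10 h 48 min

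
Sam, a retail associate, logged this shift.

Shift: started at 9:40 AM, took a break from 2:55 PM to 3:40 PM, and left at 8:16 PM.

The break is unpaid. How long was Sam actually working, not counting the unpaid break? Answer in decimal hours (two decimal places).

9.85 hours

Shift: 9:40 AM–8:16 PM = 10 h 36 min; less 45 min break → 9 h 51 min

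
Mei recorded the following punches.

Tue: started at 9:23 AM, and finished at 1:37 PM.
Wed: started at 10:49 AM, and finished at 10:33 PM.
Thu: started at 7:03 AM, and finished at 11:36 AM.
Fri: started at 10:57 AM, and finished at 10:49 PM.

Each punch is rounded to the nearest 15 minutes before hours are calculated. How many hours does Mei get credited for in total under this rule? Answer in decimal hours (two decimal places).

Tue: in 9:23 AM→9:30 AM, out 1:37 PM→1:30 PM; 4 h 0 min
Wed: in 10:49 AM→10:45 AM, out 10:33 PM→10:30 PM; 11 h 45 min
Thu: in 7:03 AM→7:00 AM, out 11:36 AM→11:30 AM; 4 h 30 min
Fri: in 10:57 AM→11:00 AM, out 10:49 PM→10:45 PM; 11 h 45 min
Total credited: 32 h 0 min.

32.00 hours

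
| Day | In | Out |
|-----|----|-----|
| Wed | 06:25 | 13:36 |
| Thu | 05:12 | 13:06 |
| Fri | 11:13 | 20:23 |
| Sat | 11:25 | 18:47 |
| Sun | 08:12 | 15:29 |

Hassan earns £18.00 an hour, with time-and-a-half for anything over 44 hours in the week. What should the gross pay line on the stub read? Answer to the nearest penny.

£700.20

Wed: 06:25–13:36 = 7 h 11 min
Thu: 05:12–13:06 = 7 h 54 min
Fri: 11:13–20:23 = 9 h 10 min
Sat: 11:25–18:47 = 7 h 22 min
Sun: 08:12–15:29 = 7 h 17 min
Total worked: 38 h 54 min = 2334 min.
Regular 38 h 54 min = 2334 min at £18.00/h; overtime 0 h 0 min = 0 min at £27.00/h.
Pay = (2334 × £18.00 + 0 × £27.00) ÷ 60 = £700.20.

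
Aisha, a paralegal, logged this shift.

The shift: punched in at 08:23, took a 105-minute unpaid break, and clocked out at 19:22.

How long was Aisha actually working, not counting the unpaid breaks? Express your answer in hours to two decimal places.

The shift: 08:23–19:22 = 10 h 59 min; less 105 min break → 9 h 14 min

9.23 hours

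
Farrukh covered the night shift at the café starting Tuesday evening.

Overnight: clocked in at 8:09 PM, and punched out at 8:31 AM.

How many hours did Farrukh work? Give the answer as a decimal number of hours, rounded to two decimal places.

Overnight: 8:09 PM → midnight = 3 h 51 min; midnight → 8:31 AM = 8 h 31 min; span 12 h 22 min

12.37 hours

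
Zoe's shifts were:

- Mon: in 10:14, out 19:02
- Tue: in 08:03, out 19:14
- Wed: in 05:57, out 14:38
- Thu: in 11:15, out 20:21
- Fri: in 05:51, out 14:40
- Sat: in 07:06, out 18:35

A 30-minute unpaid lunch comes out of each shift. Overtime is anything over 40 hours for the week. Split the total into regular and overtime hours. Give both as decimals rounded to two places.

Mon: 10:14–19:02 = 8 h 48 min; less 30 min break → 8 h 18 min
Tue: 08:03–19:14 = 11 h 11 min; less 30 min break → 10 h 41 min
Wed: 05:57–14:38 = 8 h 41 min; less 30 min break → 8 h 11 min
Thu: 11:15–20:21 = 9 h 6 min; less 30 min break → 8 h 36 min
Fri: 05:51–14:40 = 8 h 49 min; less 30 min break → 8 h 19 min
Sat: 07:06–18:35 = 11 h 29 min; less 30 min break → 10 h 59 min
Total worked: 55 h 4 min = 55.07 h.
Threshold 40 h → overtime 15 h 4 min, regular 40 h 0 min.

Regular 40.00 hours, overtime 15.07 hours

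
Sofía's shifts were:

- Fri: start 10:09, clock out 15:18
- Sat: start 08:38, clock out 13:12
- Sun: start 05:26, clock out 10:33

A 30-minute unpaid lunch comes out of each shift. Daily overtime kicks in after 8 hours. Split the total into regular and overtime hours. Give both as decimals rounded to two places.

Regular 13.33 hours, overtime 0.00 hours

Fri: 10:09–15:18 = 5 h 9 min; less 30 min break → 4 h 39 min
Sat: 08:38–13:12 = 4 h 34 min; less 30 min break → 4 h 4 min
Sun: 05:26–10:33 = 5 h 7 min; less 30 min break → 4 h 37 min
Fri reg 4 h 39 min / OT 0 h 0 min; Sat reg 4 h 4 min / OT 0 h 0 min; Sun reg 4 h 37 min / OT 0 h 0 min.
Totals: regular 13 h 20 min, overtime 0 h 0 min.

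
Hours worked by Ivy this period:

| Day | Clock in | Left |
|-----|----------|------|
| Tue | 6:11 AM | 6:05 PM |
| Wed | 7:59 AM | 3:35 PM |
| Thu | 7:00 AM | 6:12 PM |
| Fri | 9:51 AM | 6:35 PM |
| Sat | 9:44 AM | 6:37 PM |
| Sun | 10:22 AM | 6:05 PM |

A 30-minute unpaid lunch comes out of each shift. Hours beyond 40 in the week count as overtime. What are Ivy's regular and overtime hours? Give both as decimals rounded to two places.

Regular 40.00 hours, overtime 13.03 hours

Tue: 6:11 AM–6:05 PM = 11 h 54 min; less 30 min break → 11 h 24 min
Wed: 7:59 AM–3:35 PM = 7 h 36 min; less 30 min break → 7 h 6 min
Thu: 7:00 AM–6:12 PM = 11 h 12 min; less 30 min break → 10 h 42 min
Fri: 9:51 AM–6:35 PM = 8 h 44 min; less 30 min break → 8 h 14 min
Sat: 9:44 AM–6:37 PM = 8 h 53 min; less 30 min break → 8 h 23 min
Sun: 10:22 AM–6:05 PM = 7 h 43 min; less 30 min break → 7 h 13 min
Total worked: 53 h 2 min = 53.03 h.
Threshold 40 h → overtime 13 h 2 min, regular 40 h 0 min.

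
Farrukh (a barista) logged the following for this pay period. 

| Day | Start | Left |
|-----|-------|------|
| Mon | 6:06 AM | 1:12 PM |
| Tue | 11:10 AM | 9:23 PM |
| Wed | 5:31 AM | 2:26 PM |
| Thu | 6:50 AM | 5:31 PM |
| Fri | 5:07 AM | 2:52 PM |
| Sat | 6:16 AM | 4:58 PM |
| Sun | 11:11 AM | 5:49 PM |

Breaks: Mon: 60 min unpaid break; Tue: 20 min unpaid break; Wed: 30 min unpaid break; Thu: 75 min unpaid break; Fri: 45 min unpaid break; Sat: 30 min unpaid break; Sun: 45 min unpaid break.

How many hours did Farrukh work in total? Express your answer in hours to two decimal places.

58.92 hours

Mon: 6:06 AM–1:12 PM = 7 h 6 min; less 60 min break → 6 h 6 min
Tue: 11:10 AM–9:23 PM = 10 h 13 min; less 20 min break → 9 h 53 min
Wed: 5:31 AM–2:26 PM = 8 h 55 min; less 30 min break → 8 h 25 min
Thu: 6:50 AM–5:31 PM = 10 h 41 min; less 75 min break → 9 h 26 min
Fri: 5:07 AM–2:52 PM = 9 h 45 min; less 45 min break → 9 h 0 min
Sat: 6:16 AM–4:58 PM = 10 h 42 min; less 30 min break → 10 h 12 min
Sun: 11:11 AM–5:49 PM = 6 h 38 min; less 45 min break → 5 h 53 min
Total: 6 h 6 min + 9 h 53 min + 8 h 25 min + 9 h 26 min + 9 h 0 min + 10 h 12 min + 5 h 53 min = 58 h 55 min.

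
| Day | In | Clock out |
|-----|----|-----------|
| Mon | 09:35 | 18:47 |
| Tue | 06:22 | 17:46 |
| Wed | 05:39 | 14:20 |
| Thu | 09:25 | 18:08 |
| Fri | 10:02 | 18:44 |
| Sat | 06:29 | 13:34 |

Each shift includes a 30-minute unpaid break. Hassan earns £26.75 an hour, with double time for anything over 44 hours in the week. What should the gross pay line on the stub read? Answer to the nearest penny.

£1539.91

Mon: 09:35–18:47 = 9 h 12 min; less 30 min break → 8 h 42 min
Tue: 06:22–17:46 = 11 h 24 min; less 30 min break → 10 h 54 min
Wed: 05:39–14:20 = 8 h 41 min; less 30 min break → 8 h 11 min
Thu: 09:25–18:08 = 8 h 43 min; less 30 min break → 8 h 13 min
Fri: 10:02–18:44 = 8 h 42 min; less 30 min break → 8 h 12 min
Sat: 06:29–13:34 = 7 h 5 min; less 30 min break → 6 h 35 min
Total worked: 50 h 47 min = 3047 min.
Regular 44 h 0 min = 2640 min at £26.75/h; overtime 6 h 47 min = 407 min at £53.50/h.
Pay = (2640 × £26.75 + 407 × £53.50) ÷ 60 = £1539.91.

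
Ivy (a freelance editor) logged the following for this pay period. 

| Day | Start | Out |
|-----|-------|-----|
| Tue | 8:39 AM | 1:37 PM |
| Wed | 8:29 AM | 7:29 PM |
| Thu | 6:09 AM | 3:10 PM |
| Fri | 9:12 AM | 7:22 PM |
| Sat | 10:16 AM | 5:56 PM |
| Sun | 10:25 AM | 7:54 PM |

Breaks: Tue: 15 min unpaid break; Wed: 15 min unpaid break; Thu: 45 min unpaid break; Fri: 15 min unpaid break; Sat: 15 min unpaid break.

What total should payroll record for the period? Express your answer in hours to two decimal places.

50.55 hours

Tue: 8:39 AM–1:37 PM = 4 h 58 min; less 15 min break → 4 h 43 min
Wed: 8:29 AM–7:29 PM = 11 h 0 min; less 15 min break → 10 h 45 min
Thu: 6:09 AM–3:10 PM = 9 h 1 min; less 45 min break → 8 h 16 min
Fri: 9:12 AM–7:22 PM = 10 h 10 min; less 15 min break → 9 h 55 min
Sat: 10:16 AM–5:56 PM = 7 h 40 min; less 15 min break → 7 h 25 min
Sun: 10:25 AM–7:54 PM = 9 h 29 min
Total: 4 h 43 min + 10 h 45 min + 8 h 16 min + 9 h 55 min + 7 h 25 min + 9 h 29 min = 50 h 33 min.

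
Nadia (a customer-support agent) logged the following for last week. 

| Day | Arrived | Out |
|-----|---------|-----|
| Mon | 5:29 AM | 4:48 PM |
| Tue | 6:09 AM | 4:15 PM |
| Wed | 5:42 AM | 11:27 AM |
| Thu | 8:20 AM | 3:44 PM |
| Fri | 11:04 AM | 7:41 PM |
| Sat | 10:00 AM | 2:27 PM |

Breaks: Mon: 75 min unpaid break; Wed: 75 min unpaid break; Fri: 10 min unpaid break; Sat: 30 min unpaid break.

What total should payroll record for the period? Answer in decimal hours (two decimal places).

Mon: 5:29 AM–4:48 PM = 11 h 19 min; less 75 min break → 10 h 4 min
Tue: 6:09 AM–4:15 PM = 10 h 6 min
Wed: 5:42 AM–11:27 AM = 5 h 45 min; less 75 min break → 4 h 30 min
Thu: 8:20 AM–3:44 PM = 7 h 24 min
Fri: 11:04 AM–7:41 PM = 8 h 37 min; less 10 min break → 8 h 27 min
Sat: 10:00 AM–2:27 PM = 4 h 27 min; less 30 min break → 3 h 57 min
Total: 10 h 4 min + 10 h 6 min + 4 h 30 min + 7 h 24 min + 8 h 27 min + 3 h 57 min = 44 h 28 min.

44.47 hours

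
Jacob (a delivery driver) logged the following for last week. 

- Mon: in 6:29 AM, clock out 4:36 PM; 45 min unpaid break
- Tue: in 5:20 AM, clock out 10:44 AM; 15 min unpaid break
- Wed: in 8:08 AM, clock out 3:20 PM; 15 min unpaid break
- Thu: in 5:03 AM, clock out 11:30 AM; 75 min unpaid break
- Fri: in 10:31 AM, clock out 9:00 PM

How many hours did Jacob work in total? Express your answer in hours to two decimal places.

37.15 hours

Mon: 6:29 AM–4:36 PM = 10 h 7 min; less 45 min break → 9 h 22 min
Tue: 5:20 AM–10:44 AM = 5 h 24 min; less 15 min break → 5 h 9 min
Wed: 8:08 AM–3:20 PM = 7 h 12 min; less 15 min break → 6 h 57 min
Thu: 5:03 AM–11:30 AM = 6 h 27 min; less 75 min break → 5 h 12 min
Fri: 10:31 AM–9:00 PM = 10 h 29 min
Total: 9 h 22 min + 5 h 9 min + 6 h 57 min + 5 h 12 min + 10 h 29 min = 37 h 9 min.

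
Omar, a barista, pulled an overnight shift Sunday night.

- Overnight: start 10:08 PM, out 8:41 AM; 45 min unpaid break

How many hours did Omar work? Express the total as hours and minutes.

Overnight: 10:08 PM → midnight = 1 h 52 min; midnight → 8:41 AM = 8 h 41 min; span 10 h 33 min; less 45 min break → 9 h 48 min

9 h 48 min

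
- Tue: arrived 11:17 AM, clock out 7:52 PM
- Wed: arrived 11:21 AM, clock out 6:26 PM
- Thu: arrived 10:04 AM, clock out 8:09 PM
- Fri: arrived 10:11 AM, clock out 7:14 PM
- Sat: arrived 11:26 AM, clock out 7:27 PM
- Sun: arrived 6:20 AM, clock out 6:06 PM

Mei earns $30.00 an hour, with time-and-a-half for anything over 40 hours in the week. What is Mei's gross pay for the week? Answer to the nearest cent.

$1856.25

Tue: 11:17 AM–7:52 PM = 8 h 35 min
Wed: 11:21 AM–6:26 PM = 7 h 5 min
Thu: 10:04 AM–8:09 PM = 10 h 5 min
Fri: 10:11 AM–7:14 PM = 9 h 3 min
Sat: 11:26 AM–7:27 PM = 8 h 1 min
Sun: 6:20 AM–6:06 PM = 11 h 46 min
Total worked: 54 h 35 min = 3275 min.
Regular 40 h 0 min = 2400 min at $30.00/h; overtime 14 h 35 min = 875 min at $45.00/h.
Pay = (2400 × $30.00 + 875 × $45.00) ÷ 60 = $1856.25.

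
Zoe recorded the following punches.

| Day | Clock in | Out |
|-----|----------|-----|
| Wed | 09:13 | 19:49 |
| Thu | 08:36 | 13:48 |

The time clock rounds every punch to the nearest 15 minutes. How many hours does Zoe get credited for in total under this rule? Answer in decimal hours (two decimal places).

Wed: in 09:13→09:15, out 19:49→19:45; 10 h 30 min
Thu: in 08:36→08:30, out 13:48→13:45; 5 h 15 min
Total credited: 15 h 45 min.

15.75 hours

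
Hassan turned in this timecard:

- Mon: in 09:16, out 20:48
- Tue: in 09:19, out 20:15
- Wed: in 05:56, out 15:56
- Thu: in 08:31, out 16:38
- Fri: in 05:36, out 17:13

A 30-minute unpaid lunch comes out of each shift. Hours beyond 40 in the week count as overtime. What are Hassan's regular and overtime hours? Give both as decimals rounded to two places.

Mon: 09:16–20:48 = 11 h 32 min; less 30 min break → 11 h 2 min
Tue: 09:19–20:15 = 10 h 56 min; less 30 min break → 10 h 26 min
Wed: 05:56–15:56 = 10 h 0 min; less 30 min break → 9 h 30 min
Thu: 08:31–16:38 = 8 h 7 min; less 30 min break → 7 h 37 min
Fri: 05:36–17:13 = 11 h 37 min; less 30 min break → 11 h 7 min
Total worked: 49 h 42 min = 49.70 h.
Threshold 40 h → overtime 9 h 42 min, regular 40 h 0 min.

Regular 40.00 hours, overtime 9.70 hours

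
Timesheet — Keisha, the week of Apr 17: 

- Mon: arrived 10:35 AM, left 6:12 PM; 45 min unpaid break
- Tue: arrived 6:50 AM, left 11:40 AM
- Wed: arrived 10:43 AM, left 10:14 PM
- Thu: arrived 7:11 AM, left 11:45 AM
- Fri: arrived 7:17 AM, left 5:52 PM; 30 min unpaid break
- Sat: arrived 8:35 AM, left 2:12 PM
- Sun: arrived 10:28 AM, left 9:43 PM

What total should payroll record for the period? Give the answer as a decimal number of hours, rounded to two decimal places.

Mon: 10:35 AM–6:12 PM = 7 h 37 min; less 45 min break → 6 h 52 min
Tue: 6:50 AM–11:40 AM = 4 h 50 min
Wed: 10:43 AM–10:14 PM = 11 h 31 min
Thu: 7:11 AM–11:45 AM = 4 h 34 min
Fri: 7:17 AM–5:52 PM = 10 h 35 min; less 30 min break → 10 h 5 min
Sat: 8:35 AM–2:12 PM = 5 h 37 min
Sun: 10:28 AM–9:43 PM = 11 h 15 min
Total: 6 h 52 min + 4 h 50 min + 11 h 31 min + 4 h 34 min + 10 h 5 min + 5 h 37 min + 11 h 15 min = 54 h 44 min.

54.73 hours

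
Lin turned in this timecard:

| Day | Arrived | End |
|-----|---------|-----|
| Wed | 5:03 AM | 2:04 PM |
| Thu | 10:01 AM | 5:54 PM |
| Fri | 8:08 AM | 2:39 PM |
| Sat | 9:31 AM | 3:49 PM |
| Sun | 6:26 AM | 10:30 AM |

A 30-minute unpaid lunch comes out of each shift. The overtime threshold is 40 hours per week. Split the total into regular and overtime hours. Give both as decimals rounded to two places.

Wed: 5:03 AM–2:04 PM = 9 h 1 min; less 30 min break → 8 h 31 min
Thu: 10:01 AM–5:54 PM = 7 h 53 min; less 30 min break → 7 h 23 min
Fri: 8:08 AM–2:39 PM = 6 h 31 min; less 30 min break → 6 h 1 min
Sat: 9:31 AM–3:49 PM = 6 h 18 min; less 30 min break → 5 h 48 min
Sun: 6:26 AM–10:30 AM = 4 h 4 min; less 30 min break → 3 h 34 min
Total worked: 31 h 17 min = 31.28 h.
Threshold 40 h → overtime 0 h 0 min, regular 31 h 17 min.

Regular 31.28 hours, overtime 0.00 hours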